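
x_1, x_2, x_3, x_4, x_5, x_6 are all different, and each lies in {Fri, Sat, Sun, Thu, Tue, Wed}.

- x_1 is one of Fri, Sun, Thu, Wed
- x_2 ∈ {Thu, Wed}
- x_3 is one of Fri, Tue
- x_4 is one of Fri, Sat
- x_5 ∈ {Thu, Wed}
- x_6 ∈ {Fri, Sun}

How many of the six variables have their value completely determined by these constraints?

The 6 variables together cover exactly {Fri, Sat, Sun, Thu, Tue, Wed} — 6 values for 6 variables — and Sat appears only in x_4's list, so x_4 = Sat.
The 5 still-open variables together cover exactly {Fri, Sun, Thu, Tue, Wed} — 5 values for 5 variables — and Tue appears only in x_3's list, so x_3 = Tue.
x_2 and x_5 share exactly the 2 values {Thu, Wed}; by pigeonhole those values go to them, so strike Thu, Wed from x_1.
Determined: x_3=Tue, x_4=Sat. The other variables each still have more than one consistent value. That makes 2.

2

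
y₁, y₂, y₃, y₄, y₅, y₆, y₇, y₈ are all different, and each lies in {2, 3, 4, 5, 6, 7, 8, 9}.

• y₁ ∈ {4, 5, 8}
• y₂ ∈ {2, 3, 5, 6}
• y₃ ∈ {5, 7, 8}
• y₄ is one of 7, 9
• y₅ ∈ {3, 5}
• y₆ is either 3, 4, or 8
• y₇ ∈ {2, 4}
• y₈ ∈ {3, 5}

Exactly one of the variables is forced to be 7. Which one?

Among the 8 variables, 6 fits only y₂ (and all 8 values in {2, 3, 4, 5, 6, 7, 8, 9} must be used), so y₂ = 6.
The 7 still-open variables draw from only 7 values {2, 3, 4, 5, 7, 8, 9}, so each is used; only y₇ can be 2, hence y₇ = 2.
Among the 6 still-open variables, 9 fits only y₄ (and all 6 values in {3, 4, 5, 7, 8, 9} must be used), so y₄ = 9.
The 5 still-open variables together cover exactly {3, 4, 5, 7, 8} — 5 values for 5 variables — and 7 appears only in y₃'s list, so y₃ = 7.

y₃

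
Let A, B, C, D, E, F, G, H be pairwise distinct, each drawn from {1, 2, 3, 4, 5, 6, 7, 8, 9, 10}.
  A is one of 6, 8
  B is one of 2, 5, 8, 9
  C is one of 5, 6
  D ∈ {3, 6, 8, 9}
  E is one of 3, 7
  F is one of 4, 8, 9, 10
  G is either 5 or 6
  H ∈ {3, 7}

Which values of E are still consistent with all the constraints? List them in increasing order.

C and G between them cover only {5, 6} — a naked pair. Remove those values from A, B, D.
That leaves A = 8. So B, D, F can't be 8.
E and H share exactly the 2 values {3, 7}; by pigeonhole those values go to them, so strike 3, 7 from D.
D's domain is down to {9}, so D = 9. Eliminate 9 elsewhere: B, F.
B must be 2 (only option left).
No further eliminations apply; E can still be any of 3, 7.

3, 7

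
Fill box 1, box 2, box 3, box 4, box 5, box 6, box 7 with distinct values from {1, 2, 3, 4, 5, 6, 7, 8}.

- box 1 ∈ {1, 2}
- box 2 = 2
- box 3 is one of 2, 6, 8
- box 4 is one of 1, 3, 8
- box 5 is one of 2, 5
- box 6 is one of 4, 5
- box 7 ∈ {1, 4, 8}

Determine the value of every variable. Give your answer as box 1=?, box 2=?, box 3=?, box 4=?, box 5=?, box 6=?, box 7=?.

box 1=1, box 2=2, box 3=6, box 4=3, box 5=5, box 6=4, box 7=8

box 2 must be 2 (only option left). Remove 2 from box 1, box 3, box 5.
box 5 has just one choice, so box 5 = 5. Remove 5 from box 6.
box 6 has just one choice, so box 6 = 4. Eliminate 4 elsewhere: box 7.
box 1's domain is down to {1}, so box 1 = 1. Eliminate 1 elsewhere: box 4, box 7.
That leaves box 7 = 8. So box 3, box 4 can't be 8.
box 3's domain is down to {6}, so box 3 = 6.
box 4 has just one choice, so box 4 = 3.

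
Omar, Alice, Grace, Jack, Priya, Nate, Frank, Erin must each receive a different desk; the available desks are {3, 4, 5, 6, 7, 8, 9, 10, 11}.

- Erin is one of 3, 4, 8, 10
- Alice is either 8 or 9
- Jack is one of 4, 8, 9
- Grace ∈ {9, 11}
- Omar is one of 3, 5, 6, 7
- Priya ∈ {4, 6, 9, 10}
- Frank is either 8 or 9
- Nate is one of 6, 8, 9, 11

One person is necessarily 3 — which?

Erin

Alice and Frank share exactly the 2 values {8, 9}; by pigeonhole those values go to them, so strike 8, 9 from Grace, Jack, Priya, Nate, Erin.
Grace must be 11 (only option left). So Nate can't be 11.
That leaves Jack = 4. Remove 4 from Priya, Erin.
Nate has just one choice, so Nate = 6. Strike 6 from Omar, Priya.
That leaves Priya = 10. Remove 10 from Erin.
So 3 goes to Erin.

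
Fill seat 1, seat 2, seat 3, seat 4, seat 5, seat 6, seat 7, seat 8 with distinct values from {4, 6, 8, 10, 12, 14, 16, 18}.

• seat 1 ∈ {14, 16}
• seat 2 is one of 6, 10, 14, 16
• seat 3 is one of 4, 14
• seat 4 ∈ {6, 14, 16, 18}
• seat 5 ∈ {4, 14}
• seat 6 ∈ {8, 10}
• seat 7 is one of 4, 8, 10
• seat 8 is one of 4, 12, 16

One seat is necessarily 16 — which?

The 8 variables together cover exactly {4, 6, 8, 10, 12, 14, 16, 18} — 8 values for 8 variables — and 12 appears only in seat 8's list, so seat 8 = 12.
The 7 still-open variables draw from only 7 values {4, 6, 8, 10, 14, 16, 18}, so each is used; only seat 4 can be 18, hence seat 4 = 18.
The 6 still-open variables draw from only 6 values {4, 6, 8, 10, 14, 16}, so each is used; only seat 2 can be 6, hence seat 2 = 6.
Among the 5 still-open variables, 16 fits only seat 1 (and all 5 values in {4, 8, 10, 14, 16} must be used), so seat 1 = 16.

seat 1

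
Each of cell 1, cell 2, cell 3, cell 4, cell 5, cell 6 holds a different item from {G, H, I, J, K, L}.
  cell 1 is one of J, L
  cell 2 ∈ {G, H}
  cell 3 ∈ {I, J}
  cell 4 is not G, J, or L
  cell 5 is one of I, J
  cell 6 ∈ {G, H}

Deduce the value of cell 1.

Among the 6 variables, K fits only cell 4 (and all 6 values in {G, H, I, J, K, L} must be used), so cell 4 = K.
The 5 still-open variables draw from only 5 values {G, H, I, J, L}, so each is used; only cell 1 can be L, hence cell 1 = L.

L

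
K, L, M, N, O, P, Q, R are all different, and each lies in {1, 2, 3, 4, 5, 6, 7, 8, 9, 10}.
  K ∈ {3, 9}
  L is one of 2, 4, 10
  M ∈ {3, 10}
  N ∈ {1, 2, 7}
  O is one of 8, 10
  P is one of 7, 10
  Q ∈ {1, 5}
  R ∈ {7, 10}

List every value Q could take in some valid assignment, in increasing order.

P and R share exactly the 2 values {7, 10}; by pigeonhole those values go to them, so strike 7, 10 from L, M, N, O.
That leaves M = 3. So K can't be 3.
That leaves O = 8.
K must be 9 (only option left).
No further eliminations apply; Q can still be any of 1, 5.

1, 5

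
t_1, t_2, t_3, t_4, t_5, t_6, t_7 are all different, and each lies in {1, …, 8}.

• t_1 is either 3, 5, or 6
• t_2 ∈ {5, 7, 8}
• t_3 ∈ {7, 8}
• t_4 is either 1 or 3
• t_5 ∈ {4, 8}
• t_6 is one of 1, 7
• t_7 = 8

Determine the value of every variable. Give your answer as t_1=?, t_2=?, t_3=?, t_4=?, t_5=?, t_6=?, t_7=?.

t_7's domain is down to {8}, so t_7 = 8. So t_2, t_3, t_5 can't be 8.
That leaves t_3 = 7. Remove 7 from t_2, t_6.
That leaves t_5 = 4.
t_6 must be 1 (only option left). So t_4 can't be 1.
t_2 has just one choice, so t_2 = 5. So t_1 can't be 5.
t_4 must be 3 (only option left). Strike 3 from t_1.
t_1 must be 6 (only option left).

t_1=6, t_2=5, t_3=7, t_4=3, t_5=4, t_6=1, t_7=8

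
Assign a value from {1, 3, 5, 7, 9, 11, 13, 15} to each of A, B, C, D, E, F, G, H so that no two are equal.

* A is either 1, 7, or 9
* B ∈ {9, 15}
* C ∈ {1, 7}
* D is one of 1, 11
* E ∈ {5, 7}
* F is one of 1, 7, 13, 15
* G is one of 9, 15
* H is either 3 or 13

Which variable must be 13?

The 8 variables draw from only 8 values {1, 3, 5, 7, 9, 11, 13, 15}, so each is used; only H can be 3, hence H = 3.
The 7 still-open variables together cover exactly {1, 5, 7, 9, 11, 13, 15} — 7 values for 7 variables — and 5 appears only in E's list, so E = 5.
The 6 still-open variables together cover exactly {1, 7, 9, 11, 13, 15} — 6 values for 6 variables — and 11 appears only in D's list, so D = 11.
The 5 still-open variables draw from only 5 values {1, 7, 9, 13, 15}, so each is used; only F can be 13, hence F = 13.

F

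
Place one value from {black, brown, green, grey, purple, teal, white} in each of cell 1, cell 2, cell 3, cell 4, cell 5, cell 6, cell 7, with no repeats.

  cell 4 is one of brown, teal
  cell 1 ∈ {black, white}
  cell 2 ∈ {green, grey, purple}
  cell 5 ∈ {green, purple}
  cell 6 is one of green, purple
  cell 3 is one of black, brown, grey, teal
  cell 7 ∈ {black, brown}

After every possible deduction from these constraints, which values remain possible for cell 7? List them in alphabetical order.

The 7 variables together cover exactly {black, brown, green, grey, purple, teal, white} — 7 values for 7 variables — and white appears only in cell 1's list, so cell 1 = white.
The 2 variables cell 5 and cell 6 are confined to {green, purple}, which locks those values in; drop them from cell 2.
cell 2's domain is down to {grey}, so cell 2 = grey. Remove grey from cell 3.
No further eliminations apply; cell 7 can still be any of black, brown.

black, brown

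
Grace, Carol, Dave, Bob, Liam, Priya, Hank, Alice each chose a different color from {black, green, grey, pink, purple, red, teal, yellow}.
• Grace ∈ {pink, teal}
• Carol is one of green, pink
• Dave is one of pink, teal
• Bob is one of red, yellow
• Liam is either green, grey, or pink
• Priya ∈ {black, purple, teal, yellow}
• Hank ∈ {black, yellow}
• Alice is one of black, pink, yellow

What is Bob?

Among the 8 variables, grey fits only Liam (and all 8 values in {black, green, grey, pink, purple, red, teal, yellow} must be used), so Liam = grey.
The 7 still-open variables together cover exactly {black, green, pink, purple, red, teal, yellow} — 7 values for 7 variables — and green appears only in Carol's list, so Carol = green.
The 6 still-open variables together cover exactly {black, pink, purple, red, teal, yellow} — 6 values for 6 variables — and purple appears only in Priya's list, so Priya = purple.
Among the 5 still-open variables, red fits only Bob (and all 5 values in {black, pink, red, teal, yellow} must be used), so Bob = red.

red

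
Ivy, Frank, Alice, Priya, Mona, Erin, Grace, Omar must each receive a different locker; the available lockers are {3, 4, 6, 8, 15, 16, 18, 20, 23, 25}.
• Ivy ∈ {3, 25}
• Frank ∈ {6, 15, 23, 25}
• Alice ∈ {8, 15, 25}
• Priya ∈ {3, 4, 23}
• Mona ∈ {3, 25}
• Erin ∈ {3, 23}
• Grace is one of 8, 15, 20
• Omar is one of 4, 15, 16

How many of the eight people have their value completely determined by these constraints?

Ivy and Mona between them cover only {3, 25} — a naked pair. Remove those values from Frank, Alice, Priya, Erin.
Erin has just one choice, so Erin = 23. Remove 23 from Frank, Priya.
Priya has just one choice, so Priya = 4. Eliminate 4 elsewhere: Omar.
Determined: Priya=4, Erin=23. The other people each still have more than one consistent value. That makes 2.

2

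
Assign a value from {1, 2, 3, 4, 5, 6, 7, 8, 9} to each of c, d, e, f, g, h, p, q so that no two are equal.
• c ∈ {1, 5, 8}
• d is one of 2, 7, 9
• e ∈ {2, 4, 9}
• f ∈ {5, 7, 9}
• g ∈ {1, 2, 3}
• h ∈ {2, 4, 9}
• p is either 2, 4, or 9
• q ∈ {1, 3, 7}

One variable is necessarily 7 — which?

Among the 8 variables, 8 fits only c (and all 8 values in {1, 2, 3, 4, 5, 7, 8, 9} must be used), so c = 8.
The 7 still-open variables together cover exactly {1, 2, 3, 4, 5, 7, 9} — 7 values for 7 variables — and 5 appears only in f's list, so f = 5.
e, h, p between them cover only {2, 4, 9} — a naked triple. Remove those values from d, g.
So 7 goes to d.

d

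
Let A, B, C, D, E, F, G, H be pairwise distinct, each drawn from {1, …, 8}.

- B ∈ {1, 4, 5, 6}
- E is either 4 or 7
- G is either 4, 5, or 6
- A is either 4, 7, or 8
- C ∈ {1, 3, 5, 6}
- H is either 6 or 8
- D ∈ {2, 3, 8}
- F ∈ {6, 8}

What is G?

5

The 8 variables together cover exactly {1, 2, 3, 4, 5, 6, 7, 8} — 8 values for 8 variables — and 2 appears only in D's list, so D = 2.
The 7 still-open variables draw from only 7 values {1, 3, 4, 5, 6, 7, 8}, so each is used; only C can be 3, hence C = 3.
The 6 still-open variables together cover exactly {1, 4, 5, 6, 7, 8} — 6 values for 6 variables — and 1 appears only in B's list, so B = 1.
Among the 5 still-open variables, 5 fits only G (and all 5 values in {4, 5, 6, 7, 8} must be used), so G = 5.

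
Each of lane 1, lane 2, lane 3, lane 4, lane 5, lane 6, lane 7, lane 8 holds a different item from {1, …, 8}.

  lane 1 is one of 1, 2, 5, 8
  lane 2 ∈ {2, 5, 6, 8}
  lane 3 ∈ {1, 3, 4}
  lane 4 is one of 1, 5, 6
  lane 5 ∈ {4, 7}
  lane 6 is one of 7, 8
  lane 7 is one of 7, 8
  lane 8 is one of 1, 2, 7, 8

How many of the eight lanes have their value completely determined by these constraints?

2

The 8 variables draw from only 8 values {1, 2, 3, 4, 5, 6, 7, 8}, so each is used; only lane 3 can be 3, hence lane 3 = 3.
The 7 still-open variables together cover exactly {1, 2, 4, 5, 6, 7, 8} — 7 values for 7 variables — and 4 appears only in lane 5's list, so lane 5 = 4.
lane 6 and lane 7 between them cover only {7, 8} — a naked pair. Remove those values from lane 1, lane 2, lane 8.
Determined: lane 3=3, lane 5=4. The other lanes each still have more than one consistent value. That makes 2.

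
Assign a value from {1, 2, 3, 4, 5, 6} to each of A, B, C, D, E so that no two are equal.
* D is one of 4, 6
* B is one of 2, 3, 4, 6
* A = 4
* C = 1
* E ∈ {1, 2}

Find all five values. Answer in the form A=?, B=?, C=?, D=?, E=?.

A must be 4 (only option left). So B, D can't be 4.
C must be 1 (only option left). So E can't be 1.
D must be 6 (only option left). Remove 6 from B.
E must be 2 (only option left). So B can't be 2.
That leaves B = 3.

A=4, B=3, C=1, D=6, E=2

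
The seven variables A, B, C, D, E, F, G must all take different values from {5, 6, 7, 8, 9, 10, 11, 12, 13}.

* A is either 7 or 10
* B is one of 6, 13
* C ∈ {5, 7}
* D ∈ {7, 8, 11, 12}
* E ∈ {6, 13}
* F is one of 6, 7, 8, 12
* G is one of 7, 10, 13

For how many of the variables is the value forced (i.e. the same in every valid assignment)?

The 2 variables B and E are confined to {6, 13}, which locks those values in; drop them from F, G.
The 2 variables A and G are confined to {7, 10}, which locks those values in; drop them from C, D, F.
C's domain is down to {5}, so C = 5.
Determined: C=5. The other variables each still have more than one consistent value. That makes 1.

1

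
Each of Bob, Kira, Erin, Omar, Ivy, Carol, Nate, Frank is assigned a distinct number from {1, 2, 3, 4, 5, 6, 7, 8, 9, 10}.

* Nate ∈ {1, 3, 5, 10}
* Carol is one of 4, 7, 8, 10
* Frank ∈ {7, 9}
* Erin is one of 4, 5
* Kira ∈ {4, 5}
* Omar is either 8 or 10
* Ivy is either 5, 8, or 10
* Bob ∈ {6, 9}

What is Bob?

Kira and Erin between them cover only {4, 5} — a naked pair. Remove those values from Ivy, Carol, Nate.
Omar and Ivy share exactly the 2 values {8, 10}; by pigeonhole those values go to them, so strike 8, 10 from Carol, Nate.
Carol has just one choice, so Carol = 7. Remove 7 from Frank.
Frank must be 9 (only option left). Eliminate 9 elsewhere: Bob.
So Bob = 6.

6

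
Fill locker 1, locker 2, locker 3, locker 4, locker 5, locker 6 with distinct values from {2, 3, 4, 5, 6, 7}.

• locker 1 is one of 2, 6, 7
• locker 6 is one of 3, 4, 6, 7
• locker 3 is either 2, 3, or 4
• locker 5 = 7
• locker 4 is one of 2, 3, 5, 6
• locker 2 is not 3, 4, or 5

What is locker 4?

locker 5 must be 7 (only option left). So locker 1, locker 2, locker 6 can't be 7.
Among the 5 still-open variables, 5 fits only locker 4 (and all 5 values in {2, 3, 4, 5, 6} must be used), so locker 4 = 5.

5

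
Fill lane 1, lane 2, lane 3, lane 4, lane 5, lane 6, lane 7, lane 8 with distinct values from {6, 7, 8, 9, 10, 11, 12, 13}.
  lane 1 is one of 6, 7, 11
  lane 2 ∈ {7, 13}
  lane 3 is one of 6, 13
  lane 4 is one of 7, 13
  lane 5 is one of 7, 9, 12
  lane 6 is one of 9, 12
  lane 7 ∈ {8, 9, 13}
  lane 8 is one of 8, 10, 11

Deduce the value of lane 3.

6

The 8 variables draw from only 8 values {6, 7, 8, 9, 10, 11, 12, 13}, so each is used; only lane 8 can be 10, hence lane 8 = 10.
The 7 still-open variables together cover exactly {6, 7, 8, 9, 11, 12, 13} — 7 values for 7 variables — and 8 appears only in lane 7's list, so lane 7 = 8.
The 6 still-open variables together cover exactly {6, 7, 9, 11, 12, 13} — 6 values for 6 variables — and 11 appears only in lane 1's list, so lane 1 = 11.
The 5 still-open variables draw from only 5 values {6, 7, 9, 12, 13}, so each is used; only lane 3 can be 6, hence lane 3 = 6.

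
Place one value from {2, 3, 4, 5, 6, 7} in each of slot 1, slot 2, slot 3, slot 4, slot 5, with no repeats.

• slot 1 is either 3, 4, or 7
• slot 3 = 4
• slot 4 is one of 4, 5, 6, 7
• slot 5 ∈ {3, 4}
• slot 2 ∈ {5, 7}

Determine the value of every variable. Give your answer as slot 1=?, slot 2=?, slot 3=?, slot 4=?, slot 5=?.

slot 1=7, slot 2=5, slot 3=4, slot 4=6, slot 5=3

slot 3's domain is down to {4}, so slot 3 = 4. Eliminate 4 elsewhere: slot 1, slot 4, slot 5.
slot 5's domain is down to {3}, so slot 5 = 3. Eliminate 3 elsewhere: slot 1.
slot 1 has just one choice, so slot 1 = 7. So slot 2, slot 4 can't be 7.
slot 2 has just one choice, so slot 2 = 5. So slot 4 can't be 5.
slot 4's domain is down to {6}, so slot 4 = 6.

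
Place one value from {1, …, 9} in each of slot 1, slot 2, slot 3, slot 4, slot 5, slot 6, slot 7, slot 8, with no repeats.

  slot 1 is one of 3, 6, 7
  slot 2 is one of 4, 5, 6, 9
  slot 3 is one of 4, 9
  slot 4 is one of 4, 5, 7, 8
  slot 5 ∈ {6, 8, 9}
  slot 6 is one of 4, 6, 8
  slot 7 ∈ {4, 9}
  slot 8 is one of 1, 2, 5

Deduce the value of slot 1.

3

slot 3 and slot 7 between them cover only {4, 9} — a naked pair. Remove those values from slot 2, slot 4, slot 5, slot 6.
The 2 variables slot 5 and slot 6 are confined to {6, 8}, which locks those values in; drop them from slot 1, slot 2, slot 4.
slot 2's domain is down to {5}, so slot 2 = 5. So slot 4, slot 8 can't be 5.
slot 4's domain is down to {7}, so slot 4 = 7. So slot 1 can't be 7.
So slot 1 = 3.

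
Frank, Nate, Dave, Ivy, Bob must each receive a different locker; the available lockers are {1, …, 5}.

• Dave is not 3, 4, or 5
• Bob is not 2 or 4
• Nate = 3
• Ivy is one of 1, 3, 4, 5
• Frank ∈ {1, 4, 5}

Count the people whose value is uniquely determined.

Nate must be 3 (only option left). Eliminate 3 elsewhere: Ivy, Bob.
The 4 still-open variables draw from only 4 values {1, 2, 4, 5}, so each is used; only Dave can be 2, hence Dave = 2.
Determined: Nate=3, Dave=2. The other people each still have more than one consistent value. That makes 2.

2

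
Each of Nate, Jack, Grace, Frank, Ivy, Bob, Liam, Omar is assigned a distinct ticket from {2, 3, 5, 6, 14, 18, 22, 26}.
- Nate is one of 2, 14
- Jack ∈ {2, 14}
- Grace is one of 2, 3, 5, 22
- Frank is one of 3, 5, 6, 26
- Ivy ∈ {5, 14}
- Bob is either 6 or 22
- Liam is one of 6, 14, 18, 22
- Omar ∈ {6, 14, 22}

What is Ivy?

Among the 8 variables, 18 fits only Liam (and all 8 values in {2, 3, 5, 6, 14, 18, 22, 26} must be used), so Liam = 18.
The 7 still-open variables together cover exactly {2, 3, 5, 6, 14, 22, 26} — 7 values for 7 variables — and 26 appears only in Frank's list, so Frank = 26.
Among the 6 still-open variables, 3 fits only Grace (and all 6 values in {2, 3, 5, 6, 14, 22} must be used), so Grace = 3.
Among the 5 still-open variables, 5 fits only Ivy (and all 5 values in {2, 5, 6, 14, 22} must be used), so Ivy = 5.

5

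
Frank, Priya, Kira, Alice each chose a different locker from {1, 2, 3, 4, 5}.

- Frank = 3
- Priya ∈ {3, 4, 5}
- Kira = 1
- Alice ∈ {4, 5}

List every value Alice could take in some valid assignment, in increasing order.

Frank's domain is down to {3}, so Frank = 3. Eliminate 3 elsewhere: Priya.
Kira's domain is down to {1}, so Kira = 1.
No further eliminations apply; Alice can still be any of 4, 5.

4, 5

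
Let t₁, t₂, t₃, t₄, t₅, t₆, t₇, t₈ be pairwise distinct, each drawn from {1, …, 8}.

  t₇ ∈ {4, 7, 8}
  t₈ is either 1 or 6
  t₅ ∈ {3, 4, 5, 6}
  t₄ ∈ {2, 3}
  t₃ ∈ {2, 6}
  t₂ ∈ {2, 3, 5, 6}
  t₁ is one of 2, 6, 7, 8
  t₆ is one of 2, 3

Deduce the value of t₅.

The 8 variables together cover exactly {1, 2, 3, 4, 5, 6, 7, 8} — 8 values for 8 variables — and 1 appears only in t₈'s list, so t₈ = 1.
The 2 variables t₄ and t₆ are confined to {2, 3}, which locks those values in; drop them from t₁, t₂, t₃, t₅.
t₃ must be 6 (only option left). So t₁, t₂, t₅ can't be 6.
t₂ must be 5 (only option left). Strike 5 from t₅.
So t₅ = 4.

4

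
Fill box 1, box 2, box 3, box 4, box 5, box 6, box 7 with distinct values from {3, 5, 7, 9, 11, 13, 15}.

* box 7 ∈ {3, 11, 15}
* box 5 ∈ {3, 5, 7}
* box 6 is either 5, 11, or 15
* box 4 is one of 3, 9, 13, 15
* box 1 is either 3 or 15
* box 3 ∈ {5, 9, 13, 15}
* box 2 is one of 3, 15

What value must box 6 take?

The 7 variables draw from only 7 values {3, 5, 7, 9, 11, 13, 15}, so each is used; only box 5 can be 7, hence box 5 = 7.
box 1 and box 2 share exactly the 2 values {3, 15}; by pigeonhole those values go to them, so strike 3, 15 from box 3, box 4, box 6, box 7.
box 7 has just one choice, so box 7 = 11. So box 6 can't be 11.
So box 6 = 5.

5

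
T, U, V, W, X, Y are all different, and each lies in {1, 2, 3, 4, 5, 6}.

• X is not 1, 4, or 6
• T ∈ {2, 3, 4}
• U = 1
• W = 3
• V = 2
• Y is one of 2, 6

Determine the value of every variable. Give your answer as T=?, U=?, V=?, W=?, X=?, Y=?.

U's domain is down to {1}, so U = 1.
V's domain is down to {2}, so V = 2. Eliminate 2 elsewhere: T, X, Y.
W has just one choice, so W = 3. Remove 3 from T, X.
X's domain is down to {5}, so X = 5.
That leaves Y = 6.
T has just one choice, so T = 4.

T=4, U=1, V=2, W=3, X=5, Y=6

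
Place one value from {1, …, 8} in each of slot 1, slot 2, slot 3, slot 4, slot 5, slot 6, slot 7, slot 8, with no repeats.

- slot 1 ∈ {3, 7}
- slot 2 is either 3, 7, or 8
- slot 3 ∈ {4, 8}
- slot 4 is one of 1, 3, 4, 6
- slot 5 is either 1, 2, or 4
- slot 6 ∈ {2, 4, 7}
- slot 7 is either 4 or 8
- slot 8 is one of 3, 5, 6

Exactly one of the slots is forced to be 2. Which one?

slot 6

The 8 variables draw from only 8 values {1, 2, 3, 4, 5, 6, 7, 8}, so each is used; only slot 8 can be 5, hence slot 8 = 5.
The 7 still-open variables together cover exactly {1, 2, 3, 4, 6, 7, 8} — 7 values for 7 variables — and 6 appears only in slot 4's list, so slot 4 = 6.
The 6 still-open variables draw from only 6 values {1, 2, 3, 4, 7, 8}, so each is used; only slot 5 can be 1, hence slot 5 = 1.
Among the 5 still-open variables, 2 fits only slot 6 (and all 5 values in {2, 3, 4, 7, 8} must be used), so slot 6 = 2.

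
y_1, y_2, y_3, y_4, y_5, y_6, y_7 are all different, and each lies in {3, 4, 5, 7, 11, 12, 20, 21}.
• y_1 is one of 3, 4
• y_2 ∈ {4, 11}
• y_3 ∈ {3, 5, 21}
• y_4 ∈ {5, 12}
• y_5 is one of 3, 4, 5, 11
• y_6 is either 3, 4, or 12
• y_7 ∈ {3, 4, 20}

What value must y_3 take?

21

The 7 variables draw from only 7 values {3, 4, 5, 11, 12, 20, 21}, so each is used; only y_7 can be 20, hence y_7 = 20.
The 6 still-open variables draw from only 6 values {3, 4, 5, 11, 12, 21}, so each is used; only y_3 can be 21, hence y_3 = 21.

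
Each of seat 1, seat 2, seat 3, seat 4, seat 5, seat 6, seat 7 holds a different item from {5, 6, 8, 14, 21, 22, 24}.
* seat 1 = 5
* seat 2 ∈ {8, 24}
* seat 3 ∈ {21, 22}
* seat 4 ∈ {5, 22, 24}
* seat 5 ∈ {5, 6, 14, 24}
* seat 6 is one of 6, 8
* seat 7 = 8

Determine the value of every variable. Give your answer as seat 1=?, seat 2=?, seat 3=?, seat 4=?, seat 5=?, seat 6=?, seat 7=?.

seat 1=5, seat 2=24, seat 3=21, seat 4=22, seat 5=14, seat 6=6, seat 7=8

seat 1 has just one choice, so seat 1 = 5. Eliminate 5 elsewhere: seat 4, seat 5.
That leaves seat 7 = 8. Eliminate 8 elsewhere: seat 2, seat 6.
seat 2 has just one choice, so seat 2 = 24. Strike 24 from seat 4, seat 5.
seat 4 has just one choice, so seat 4 = 22. Eliminate 22 elsewhere: seat 3.
seat 6's domain is down to {6}, so seat 6 = 6. Eliminate 6 elsewhere: seat 5.
seat 3 must be 21 (only option left).
seat 5 must be 14 (only option left).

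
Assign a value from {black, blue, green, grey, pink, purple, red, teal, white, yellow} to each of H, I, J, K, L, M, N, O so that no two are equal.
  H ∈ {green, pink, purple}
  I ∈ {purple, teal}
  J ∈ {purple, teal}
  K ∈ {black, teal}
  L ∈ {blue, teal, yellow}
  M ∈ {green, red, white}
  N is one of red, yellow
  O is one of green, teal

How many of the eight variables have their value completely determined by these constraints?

I and J share exactly the 2 values {purple, teal}; by pigeonhole those values go to them, so strike purple, teal from H, K, L, O.
K's domain is down to {black}, so K = black.
O has just one choice, so O = green. Remove green from H, M.
H has just one choice, so H = pink.
Determined: H=pink, K=black, O=green. The other variables each still have more than one consistent value. That makes 3.

3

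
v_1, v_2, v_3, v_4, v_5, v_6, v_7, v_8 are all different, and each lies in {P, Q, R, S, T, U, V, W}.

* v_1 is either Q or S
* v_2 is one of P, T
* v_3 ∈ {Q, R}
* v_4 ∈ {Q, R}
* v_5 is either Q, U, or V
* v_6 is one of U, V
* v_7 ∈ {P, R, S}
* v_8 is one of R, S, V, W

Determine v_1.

The 8 variables draw from only 8 values {P, Q, R, S, T, U, V, W}, so each is used; only v_2 can be T, hence v_2 = T.
The 7 still-open variables draw from only 7 values {P, Q, R, S, U, V, W}, so each is used; only v_7 can be P, hence v_7 = P.
The 6 still-open variables draw from only 6 values {Q, R, S, U, V, W}, so each is used; only v_8 can be W, hence v_8 = W.
Among the 5 still-open variables, S fits only v_1 (and all 5 values in {Q, R, S, U, V} must be used), so v_1 = S.

S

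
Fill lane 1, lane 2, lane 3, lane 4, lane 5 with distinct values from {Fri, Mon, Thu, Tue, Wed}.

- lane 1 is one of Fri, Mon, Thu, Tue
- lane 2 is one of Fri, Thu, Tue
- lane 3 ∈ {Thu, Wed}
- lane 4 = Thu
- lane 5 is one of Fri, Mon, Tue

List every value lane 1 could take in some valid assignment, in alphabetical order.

Fri, Mon, Tue

lane 4's domain is down to {Thu}, so lane 4 = Thu. Eliminate Thu elsewhere: lane 1, lane 2, lane 3.
lane 3 must be Wed (only option left).
No further eliminations apply; lane 1 can still be any of Fri, Mon, Tue.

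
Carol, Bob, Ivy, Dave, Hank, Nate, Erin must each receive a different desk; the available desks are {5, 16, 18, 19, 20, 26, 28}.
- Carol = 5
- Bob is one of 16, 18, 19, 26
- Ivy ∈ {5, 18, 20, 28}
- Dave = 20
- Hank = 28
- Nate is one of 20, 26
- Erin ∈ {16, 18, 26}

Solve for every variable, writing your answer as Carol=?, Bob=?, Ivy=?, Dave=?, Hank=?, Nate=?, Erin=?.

Carol=5, Bob=19, Ivy=18, Dave=20, Hank=28, Nate=26, Erin=16

Carol's domain is down to {5}, so Carol = 5. Eliminate 5 elsewhere: Ivy.
Dave must be 20 (only option left). Eliminate 20 elsewhere: Ivy, Nate.
Hank has just one choice, so Hank = 28. Eliminate 28 elsewhere: Ivy.
That leaves Nate = 26. So Bob, Erin can't be 26.
Ivy's domain is down to {18}, so Ivy = 18. Strike 18 from Bob, Erin.
Erin has just one choice, so Erin = 16. Strike 16 from Bob.
Bob has just one choice, so Bob = 19.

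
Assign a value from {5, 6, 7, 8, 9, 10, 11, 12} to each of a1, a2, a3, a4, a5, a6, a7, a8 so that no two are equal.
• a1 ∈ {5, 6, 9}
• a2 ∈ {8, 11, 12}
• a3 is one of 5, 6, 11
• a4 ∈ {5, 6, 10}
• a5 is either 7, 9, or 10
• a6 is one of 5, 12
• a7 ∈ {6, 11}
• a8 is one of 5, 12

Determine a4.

Among the 8 variables, 7 fits only a5 (and all 8 values in {5, 6, 7, 8, 9, 10, 11, 12} must be used), so a5 = 7.
The 7 still-open variables draw from only 7 values {5, 6, 8, 9, 10, 11, 12}, so each is used; only a2 can be 8, hence a2 = 8.
The 6 still-open variables together cover exactly {5, 6, 9, 10, 11, 12} — 6 values for 6 variables — and 9 appears only in a1's list, so a1 = 9.
The 5 still-open variables together cover exactly {5, 6, 10, 11, 12} — 5 values for 5 variables — and 10 appears only in a4's list, so a4 = 10.

10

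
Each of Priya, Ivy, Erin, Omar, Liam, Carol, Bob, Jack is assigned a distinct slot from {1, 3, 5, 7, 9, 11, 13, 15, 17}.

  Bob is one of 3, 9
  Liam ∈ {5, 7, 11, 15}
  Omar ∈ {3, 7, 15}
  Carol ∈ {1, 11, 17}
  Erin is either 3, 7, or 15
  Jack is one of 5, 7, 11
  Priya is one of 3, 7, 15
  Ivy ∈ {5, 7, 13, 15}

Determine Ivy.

Priya, Erin, Omar between them cover only {3, 7, 15} — a naked triple. Remove those values from Ivy, Liam, Bob, Jack.
Bob has just one choice, so Bob = 9.
Liam and Jack share exactly the 2 values {5, 11}; by pigeonhole those values go to them, so strike 5, 11 from Ivy, Carol.
So Ivy = 13.

13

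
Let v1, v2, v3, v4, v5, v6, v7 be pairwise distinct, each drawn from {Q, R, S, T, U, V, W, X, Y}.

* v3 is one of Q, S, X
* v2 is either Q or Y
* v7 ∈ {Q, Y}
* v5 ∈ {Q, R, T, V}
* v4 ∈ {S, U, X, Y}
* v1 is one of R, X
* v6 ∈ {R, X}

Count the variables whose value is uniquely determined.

The 2 variables v1 and v6 are confined to {R, X}, which locks those values in; drop them from v3, v4, v5.
v2 and v7 share exactly the 2 values {Q, Y}; by pigeonhole those values go to them, so strike Q, Y from v3, v4, v5.
v3 must be S (only option left). So v4 can't be S.
That leaves v4 = U.
Determined: v3=S, v4=U. The other variables each still have more than one consistent value. That makes 2.

2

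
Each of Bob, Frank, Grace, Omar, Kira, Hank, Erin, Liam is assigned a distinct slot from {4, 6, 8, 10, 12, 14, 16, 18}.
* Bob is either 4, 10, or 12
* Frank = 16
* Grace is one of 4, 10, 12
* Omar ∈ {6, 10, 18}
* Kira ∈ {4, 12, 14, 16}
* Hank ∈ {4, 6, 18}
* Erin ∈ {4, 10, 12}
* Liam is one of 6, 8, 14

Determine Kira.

Frank's domain is down to {16}, so Frank = 16. Remove 16 from Kira.
The 7 still-open variables together cover exactly {4, 6, 8, 10, 12, 14, 18} — 7 values for 7 variables — and 8 appears only in Liam's list, so Liam = 8.
Among the 6 still-open variables, 14 fits only Kira (and all 6 values in {4, 6, 10, 12, 14, 18} must be used), so Kira = 14.

14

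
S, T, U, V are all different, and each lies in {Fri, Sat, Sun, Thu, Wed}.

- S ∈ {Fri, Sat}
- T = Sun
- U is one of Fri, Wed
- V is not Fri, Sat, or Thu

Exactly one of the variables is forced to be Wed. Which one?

T has just one choice, so T = Sun. Remove Sun from V.
So Wed goes to V.

V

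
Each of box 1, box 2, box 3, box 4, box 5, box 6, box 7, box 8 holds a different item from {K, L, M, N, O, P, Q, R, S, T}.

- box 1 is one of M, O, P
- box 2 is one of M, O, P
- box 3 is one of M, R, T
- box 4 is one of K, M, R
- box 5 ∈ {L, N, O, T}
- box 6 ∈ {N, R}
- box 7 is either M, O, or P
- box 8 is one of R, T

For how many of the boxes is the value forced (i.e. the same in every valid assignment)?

Among the 8 variables, K fits only box 4 (and all 8 values in {K, L, M, N, O, P, R, T} must be used), so box 4 = K.
The 7 still-open variables draw from only 7 values {L, M, N, O, P, R, T}, so each is used; only box 5 can be L, hence box 5 = L.
Among the 6 still-open variables, N fits only box 6 (and all 6 values in {M, N, O, P, R, T} must be used), so box 6 = N.
The 3 variables box 1, box 2, box 7 are confined to {M, O, P}, which locks those values in; drop them from box 3.
Determined: box 4=K, box 5=L, box 6=N. The other boxes each still have more than one consistent value. That makes 3.

3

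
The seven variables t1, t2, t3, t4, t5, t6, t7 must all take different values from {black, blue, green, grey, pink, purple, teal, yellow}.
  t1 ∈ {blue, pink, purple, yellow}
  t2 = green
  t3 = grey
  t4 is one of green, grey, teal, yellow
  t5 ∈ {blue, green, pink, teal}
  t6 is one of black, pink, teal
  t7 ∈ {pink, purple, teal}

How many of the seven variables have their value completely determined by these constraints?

2

t2 has just one choice, so t2 = green. Remove green from t4, t5.
t3 must be grey (only option left). Remove grey from t4.
Determined: t2=green, t3=grey. The other variables each still have more than one consistent value. That makes 2.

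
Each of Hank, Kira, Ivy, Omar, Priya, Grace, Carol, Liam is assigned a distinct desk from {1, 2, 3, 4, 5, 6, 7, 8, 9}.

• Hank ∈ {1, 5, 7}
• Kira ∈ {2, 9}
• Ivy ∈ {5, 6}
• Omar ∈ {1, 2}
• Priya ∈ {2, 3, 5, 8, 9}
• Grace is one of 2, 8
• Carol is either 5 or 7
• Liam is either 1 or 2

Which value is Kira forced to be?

Among the 8 variables, 3 fits only Priya (and all 8 values in {1, 2, 3, 5, 6, 7, 8, 9} must be used), so Priya = 3.
The 7 still-open variables together cover exactly {1, 2, 5, 6, 7, 8, 9} — 7 values for 7 variables — and 6 appears only in Ivy's list, so Ivy = 6.
The 6 still-open variables together cover exactly {1, 2, 5, 7, 8, 9} — 6 values for 6 variables — and 8 appears only in Grace's list, so Grace = 8.
The 5 still-open variables draw from only 5 values {1, 2, 5, 7, 9}, so each is used; only Kira can be 9, hence Kira = 9.

9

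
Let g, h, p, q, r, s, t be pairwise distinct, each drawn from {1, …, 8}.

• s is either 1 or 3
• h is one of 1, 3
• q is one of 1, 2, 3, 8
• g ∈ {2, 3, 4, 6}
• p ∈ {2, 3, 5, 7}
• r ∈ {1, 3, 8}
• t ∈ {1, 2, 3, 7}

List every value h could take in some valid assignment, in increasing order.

1, 3

h and s share exactly the 2 values {1, 3}; by pigeonhole those values go to them, so strike 1, 3 from g, p, q, r, t.
r must be 8 (only option left). So q can't be 8.
That leaves q = 2. Strike 2 from g, p, t.
t has just one choice, so t = 7. Eliminate 7 elsewhere: p.
p's domain is down to {5}, so p = 5.
No further eliminations apply; h can still be any of 1, 3.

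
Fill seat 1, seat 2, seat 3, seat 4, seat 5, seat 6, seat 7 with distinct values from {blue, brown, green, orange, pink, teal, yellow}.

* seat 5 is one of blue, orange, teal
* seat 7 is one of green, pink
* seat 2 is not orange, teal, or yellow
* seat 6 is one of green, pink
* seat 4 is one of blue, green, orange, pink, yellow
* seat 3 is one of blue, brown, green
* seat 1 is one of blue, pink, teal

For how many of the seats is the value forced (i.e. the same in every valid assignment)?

The 7 variables together cover exactly {blue, brown, green, orange, pink, teal, yellow} — 7 values for 7 variables — and yellow appears only in seat 4's list, so seat 4 = yellow.
The 6 still-open variables draw from only 6 values {blue, brown, green, orange, pink, teal}, so each is used; only seat 5 can be orange, hence seat 5 = orange.
Among the 5 still-open variables, teal fits only seat 1 (and all 5 values in {blue, brown, green, pink, teal} must be used), so seat 1 = teal.
The 2 variables seat 6 and seat 7 are confined to {green, pink}, which locks those values in; drop them from seat 2, seat 3.
Determined: seat 1=teal, seat 4=yellow, seat 5=orange. The other seats each still have more than one consistent value. That makes 3.

3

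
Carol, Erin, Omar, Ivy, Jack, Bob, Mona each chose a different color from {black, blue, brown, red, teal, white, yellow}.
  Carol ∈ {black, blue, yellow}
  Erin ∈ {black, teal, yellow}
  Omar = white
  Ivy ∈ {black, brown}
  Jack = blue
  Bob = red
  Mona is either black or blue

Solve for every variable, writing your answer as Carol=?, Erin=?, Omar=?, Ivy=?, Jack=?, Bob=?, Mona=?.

Carol=yellow, Erin=teal, Omar=white, Ivy=brown, Jack=blue, Bob=red, Mona=black

Omar's domain is down to {white}, so Omar = white.
Jack has just one choice, so Jack = blue. Strike blue from Carol, Mona.
Bob's domain is down to {red}, so Bob = red.
Mona's domain is down to {black}, so Mona = black. So Carol, Erin, Ivy can't be black.
That leaves Carol = yellow. Strike yellow from Erin.
That leaves Erin = teal.
Ivy's domain is down to {brown}, so Ivy = brown.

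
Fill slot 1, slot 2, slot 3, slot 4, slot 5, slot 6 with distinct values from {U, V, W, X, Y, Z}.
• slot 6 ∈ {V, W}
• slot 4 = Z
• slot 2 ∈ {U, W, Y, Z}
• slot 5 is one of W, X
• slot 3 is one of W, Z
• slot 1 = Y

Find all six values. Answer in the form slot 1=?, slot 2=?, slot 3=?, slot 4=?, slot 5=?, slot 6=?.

slot 1=Y, slot 2=U, slot 3=W, slot 4=Z, slot 5=X, slot 6=V

slot 1 has just one choice, so slot 1 = Y. Eliminate Y elsewhere: slot 2.
That leaves slot 4 = Z. Eliminate Z elsewhere: slot 2, slot 3.
slot 3's domain is down to {W}, so slot 3 = W. Strike W from slot 2, slot 5, slot 6.
That leaves slot 5 = X.
That leaves slot 6 = V.
That leaves slot 2 = U.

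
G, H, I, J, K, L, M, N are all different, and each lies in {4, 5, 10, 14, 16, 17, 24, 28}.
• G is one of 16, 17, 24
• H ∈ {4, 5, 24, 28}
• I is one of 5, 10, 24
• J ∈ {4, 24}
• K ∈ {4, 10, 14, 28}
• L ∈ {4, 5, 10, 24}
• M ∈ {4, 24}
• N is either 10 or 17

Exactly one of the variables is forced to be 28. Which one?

H

The 8 variables together cover exactly {4, 5, 10, 14, 16, 17, 24, 28} — 8 values for 8 variables — and 14 appears only in K's list, so K = 14.
Among the 7 still-open variables, 16 fits only G (and all 7 values in {4, 5, 10, 16, 17, 24, 28} must be used), so G = 16.
The 6 still-open variables draw from only 6 values {4, 5, 10, 17, 24, 28}, so each is used; only N can be 17, hence N = 17.
The 5 still-open variables together cover exactly {4, 5, 10, 24, 28} — 5 values for 5 variables — and 28 appears only in H's list, so H = 28.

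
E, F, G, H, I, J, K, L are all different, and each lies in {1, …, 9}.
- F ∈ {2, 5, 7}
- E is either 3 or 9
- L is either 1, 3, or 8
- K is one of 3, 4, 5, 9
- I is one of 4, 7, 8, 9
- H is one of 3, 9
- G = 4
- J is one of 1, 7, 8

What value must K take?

G must be 4 (only option left). Eliminate 4 elsewhere: I, K.
The 7 still-open variables together cover exactly {1, 2, 3, 5, 7, 8, 9} — 7 values for 7 variables — and 2 appears only in F's list, so F = 2.
The 6 still-open variables together cover exactly {1, 3, 5, 7, 8, 9} — 6 values for 6 variables — and 5 appears only in K's list, so K = 5.

5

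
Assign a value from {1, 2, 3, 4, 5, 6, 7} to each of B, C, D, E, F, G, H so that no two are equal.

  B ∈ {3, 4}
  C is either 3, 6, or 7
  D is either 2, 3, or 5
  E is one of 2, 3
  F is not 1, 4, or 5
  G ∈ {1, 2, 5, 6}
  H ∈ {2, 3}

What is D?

The 7 variables together cover exactly {1, 2, 3, 4, 5, 6, 7} — 7 values for 7 variables — and 1 appears only in G's list, so G = 1.
The 6 still-open variables draw from only 6 values {2, 3, 4, 5, 6, 7}, so each is used; only B can be 4, hence B = 4.
The 5 still-open variables together cover exactly {2, 3, 5, 6, 7} — 5 values for 5 variables — and 5 appears only in D's list, so D = 5.

5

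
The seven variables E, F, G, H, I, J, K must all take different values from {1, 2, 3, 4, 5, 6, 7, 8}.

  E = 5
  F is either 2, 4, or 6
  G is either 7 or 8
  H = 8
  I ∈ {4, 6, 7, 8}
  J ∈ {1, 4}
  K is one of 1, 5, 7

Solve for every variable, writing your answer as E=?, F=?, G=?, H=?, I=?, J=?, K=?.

E must be 5 (only option left). Remove 5 from K.
That leaves H = 8. So G, I can't be 8.
That leaves G = 7. Eliminate 7 elsewhere: I, K.
K's domain is down to {1}, so K = 1. Remove 1 from J.
J's domain is down to {4}, so J = 4. So F, I can't be 4.
I's domain is down to {6}, so I = 6. So F can't be 6.
That leaves F = 2.

E=5, F=2, G=7, H=8, I=6, J=4, K=1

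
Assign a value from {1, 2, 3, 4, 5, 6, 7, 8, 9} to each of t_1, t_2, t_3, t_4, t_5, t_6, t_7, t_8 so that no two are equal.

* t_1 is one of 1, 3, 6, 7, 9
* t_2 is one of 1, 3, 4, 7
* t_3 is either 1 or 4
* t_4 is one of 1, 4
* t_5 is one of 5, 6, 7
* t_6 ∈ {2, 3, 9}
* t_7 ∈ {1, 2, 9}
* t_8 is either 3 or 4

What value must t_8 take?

Among the 8 variables, 5 fits only t_5 (and all 8 values in {1, 2, 3, 4, 5, 6, 7, 9} must be used), so t_5 = 5.
The 7 still-open variables together cover exactly {1, 2, 3, 4, 6, 7, 9} — 7 values for 7 variables — and 6 appears only in t_1's list, so t_1 = 6.
The 6 still-open variables draw from only 6 values {1, 2, 3, 4, 7, 9}, so each is used; only t_2 can be 7, hence t_2 = 7.
t_3 and t_4 share exactly the 2 values {1, 4}; by pigeonhole those values go to them, so strike 1, 4 from t_7, t_8.
So t_8 = 3.

3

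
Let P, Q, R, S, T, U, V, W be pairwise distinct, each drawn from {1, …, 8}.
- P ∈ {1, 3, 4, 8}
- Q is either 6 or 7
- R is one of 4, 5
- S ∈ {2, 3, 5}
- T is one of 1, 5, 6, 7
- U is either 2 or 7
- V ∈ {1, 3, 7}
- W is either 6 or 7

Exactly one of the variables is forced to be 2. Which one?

Among the 8 variables, 8 fits only P (and all 8 values in {1, 2, 3, 4, 5, 6, 7, 8} must be used), so P = 8.
The 7 still-open variables draw from only 7 values {1, 2, 3, 4, 5, 6, 7}, so each is used; only R can be 4, hence R = 4.
Q and W between them cover only {6, 7} — a naked pair. Remove those values from T, U, V.
So 2 goes to U.

U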